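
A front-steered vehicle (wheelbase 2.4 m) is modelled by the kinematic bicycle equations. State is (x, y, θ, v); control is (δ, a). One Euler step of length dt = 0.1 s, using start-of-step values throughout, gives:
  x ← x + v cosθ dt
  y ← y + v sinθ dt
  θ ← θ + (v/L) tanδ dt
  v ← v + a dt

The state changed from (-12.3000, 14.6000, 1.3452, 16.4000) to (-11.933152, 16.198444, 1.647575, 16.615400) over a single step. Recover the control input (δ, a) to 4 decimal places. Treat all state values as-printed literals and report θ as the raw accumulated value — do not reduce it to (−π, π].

a = (v'−v)/dt = (0.215400)/0.1 = 2.1540
Δθ = θ'−θ = 0.302375;  (v·dt/L) = 16.4000·0.1/2.4 = 0.683333
tan δ = Δθ·L/(v·dt) = 0.442500  →  δ = 0.4166

δ = 0.4166, a = 2.1540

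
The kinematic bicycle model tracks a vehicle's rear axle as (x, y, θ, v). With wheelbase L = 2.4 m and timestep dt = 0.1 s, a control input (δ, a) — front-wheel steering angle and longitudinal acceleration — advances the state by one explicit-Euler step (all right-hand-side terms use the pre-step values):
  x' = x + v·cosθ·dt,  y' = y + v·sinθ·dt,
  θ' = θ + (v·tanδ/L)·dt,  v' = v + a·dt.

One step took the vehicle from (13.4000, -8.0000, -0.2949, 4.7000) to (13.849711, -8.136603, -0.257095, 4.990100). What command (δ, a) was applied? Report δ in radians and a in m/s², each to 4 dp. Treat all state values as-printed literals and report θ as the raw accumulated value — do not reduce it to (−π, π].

δ = 0.1907, a = 2.9010

a = (v'−v)/dt = (0.290100)/0.1 = 2.9010
Δθ = θ'−θ = 0.037805;  (v·dt/L) = 4.7000·0.1/2.4 = 0.195833
tan δ = Δθ·L/(v·dt) = 0.193047  →  δ = 0.1907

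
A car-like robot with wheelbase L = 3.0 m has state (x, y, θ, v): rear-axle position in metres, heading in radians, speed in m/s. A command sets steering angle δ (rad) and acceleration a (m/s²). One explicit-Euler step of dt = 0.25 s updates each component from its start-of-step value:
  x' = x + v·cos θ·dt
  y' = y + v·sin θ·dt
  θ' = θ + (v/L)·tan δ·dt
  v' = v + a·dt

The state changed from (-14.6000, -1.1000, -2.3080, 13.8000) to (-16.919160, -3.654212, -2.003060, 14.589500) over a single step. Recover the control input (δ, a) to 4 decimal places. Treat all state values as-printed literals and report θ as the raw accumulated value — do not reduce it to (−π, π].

a = (v'−v)/dt = (0.789500)/0.25 = 3.1580
Δθ = θ'−θ = 0.304940;  (v·dt/L) = 13.8000·0.25/3.0 = 1.150000
tan δ = Δθ·L/(v·dt) = 0.265165  →  δ = 0.2592

δ = 0.2592, a = 3.1580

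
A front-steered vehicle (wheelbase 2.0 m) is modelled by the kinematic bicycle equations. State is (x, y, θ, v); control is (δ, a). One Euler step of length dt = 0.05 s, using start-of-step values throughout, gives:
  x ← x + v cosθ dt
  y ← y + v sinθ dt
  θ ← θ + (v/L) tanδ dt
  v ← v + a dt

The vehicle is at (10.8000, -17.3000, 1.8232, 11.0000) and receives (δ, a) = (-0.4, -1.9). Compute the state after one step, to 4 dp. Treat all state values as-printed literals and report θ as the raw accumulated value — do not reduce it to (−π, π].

(10.6626, -16.7674, 1.7069, 10.9050)

x' = 10.8000 + 11.0000·cos(1.8232)·0.05 = 10.6626
y' = -17.3000 + 11.0000·sin(1.8232)·0.05 = -16.7674
θ' = 1.8232 + (11.0000/2.0)·tan(-0.4)·0.05 = 1.7069
v' = 11.0000 − 1.9000·0.05 = 10.9050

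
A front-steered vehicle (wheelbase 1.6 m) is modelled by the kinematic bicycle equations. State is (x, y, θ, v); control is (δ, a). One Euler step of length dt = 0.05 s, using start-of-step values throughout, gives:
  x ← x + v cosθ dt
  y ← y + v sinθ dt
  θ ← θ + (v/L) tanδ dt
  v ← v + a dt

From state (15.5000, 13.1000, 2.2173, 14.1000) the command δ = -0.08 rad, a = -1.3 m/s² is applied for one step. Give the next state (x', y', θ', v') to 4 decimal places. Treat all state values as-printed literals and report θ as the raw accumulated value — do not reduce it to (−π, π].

x' = 15.5000 + 14.1000·cos(2.2173)·0.05 = 15.0753
y' = 13.1000 + 14.1000·sin(2.2173)·0.05 = 13.6627
θ' = 2.2173 + (14.1000/1.6)·tan(-0.08)·0.05 = 2.1820
v' = 14.1000 − 1.3000·0.05 = 14.0350

(15.0753, 13.6627, 2.1820, 14.0350)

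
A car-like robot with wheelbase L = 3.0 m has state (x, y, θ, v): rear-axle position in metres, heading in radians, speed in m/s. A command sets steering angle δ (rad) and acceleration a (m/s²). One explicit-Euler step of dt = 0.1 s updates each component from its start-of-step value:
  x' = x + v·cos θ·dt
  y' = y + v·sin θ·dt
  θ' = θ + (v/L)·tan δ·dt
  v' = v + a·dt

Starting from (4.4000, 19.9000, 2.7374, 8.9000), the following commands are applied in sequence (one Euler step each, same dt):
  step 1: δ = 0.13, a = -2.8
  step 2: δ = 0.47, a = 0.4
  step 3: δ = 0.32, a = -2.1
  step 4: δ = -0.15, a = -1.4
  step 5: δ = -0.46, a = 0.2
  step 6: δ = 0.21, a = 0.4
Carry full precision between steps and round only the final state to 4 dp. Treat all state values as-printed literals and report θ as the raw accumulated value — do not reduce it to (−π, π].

after step 1 (δ=0.13, a=-2.8): (3.581716, 20.250016, 2.776185, 8.620000)
after step 2 (δ=0.47, a=0.4): (2.776627, 20.558034, 2.922141, 8.660000)
after step 3 (δ=0.32, a=-2.1): (1.931396, 20.746558, 3.017802, 8.450000)
after step 4 (δ=-0.15, a=-1.4): (1.092862, 20.850894, 2.975232, 8.310000)
after step 5 (δ=-0.46, a=0.2): (0.273335, 20.988503, 2.837993, 8.330000)
after step 6 (δ=0.21, a=0.4): (-0.521569, 21.237534, 2.897176, 8.370000)

(-0.5216, 21.2375, 2.8972, 8.3700)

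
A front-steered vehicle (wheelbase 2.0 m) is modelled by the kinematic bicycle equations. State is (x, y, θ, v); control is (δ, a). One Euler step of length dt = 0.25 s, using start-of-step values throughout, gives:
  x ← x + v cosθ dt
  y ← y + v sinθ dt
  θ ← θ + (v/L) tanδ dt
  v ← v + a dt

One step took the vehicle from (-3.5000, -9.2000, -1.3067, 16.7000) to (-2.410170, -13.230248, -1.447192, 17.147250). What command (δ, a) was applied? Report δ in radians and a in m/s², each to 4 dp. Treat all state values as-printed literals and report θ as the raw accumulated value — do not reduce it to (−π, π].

δ = -0.0672, a = 1.7890

a = (v'−v)/dt = (0.447250)/0.25 = 1.7890
Δθ = θ'−θ = -0.140492;  (v·dt/L) = 16.7000·0.25/2.0 = 2.087500
tan δ = Δθ·L/(v·dt) = -0.067302  →  δ = -0.0672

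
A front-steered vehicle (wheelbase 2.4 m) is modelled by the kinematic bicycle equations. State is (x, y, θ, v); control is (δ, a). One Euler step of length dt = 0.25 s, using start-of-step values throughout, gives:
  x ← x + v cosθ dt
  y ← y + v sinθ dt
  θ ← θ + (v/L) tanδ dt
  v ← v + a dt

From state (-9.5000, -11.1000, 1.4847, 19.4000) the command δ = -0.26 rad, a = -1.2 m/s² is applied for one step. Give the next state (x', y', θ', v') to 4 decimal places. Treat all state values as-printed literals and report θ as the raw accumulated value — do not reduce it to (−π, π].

x' = -9.5000 + 19.4000·cos(1.4847)·0.25 = -9.0829
y' = -11.1000 + 19.4000·sin(1.4847)·0.25 = -6.2680
θ' = 1.4847 + (19.4000/2.4)·tan(-0.26)·0.25 = 0.9471
v' = 19.4000 − 1.2000·0.25 = 19.1000

(-9.0829, -6.2680, 0.9471, 19.1000)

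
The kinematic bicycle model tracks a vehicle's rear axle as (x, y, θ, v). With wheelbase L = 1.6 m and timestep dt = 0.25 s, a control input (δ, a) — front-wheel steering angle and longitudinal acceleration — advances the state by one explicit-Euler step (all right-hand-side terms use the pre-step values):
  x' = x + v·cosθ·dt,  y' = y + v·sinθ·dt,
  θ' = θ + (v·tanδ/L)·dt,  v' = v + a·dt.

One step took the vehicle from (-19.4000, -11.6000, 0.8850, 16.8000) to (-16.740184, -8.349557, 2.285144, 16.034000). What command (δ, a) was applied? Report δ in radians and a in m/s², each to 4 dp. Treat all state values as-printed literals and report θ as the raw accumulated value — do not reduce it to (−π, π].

δ = 0.4900, a = -3.0640

a = (v'−v)/dt = (-0.766000)/0.25 = -3.0640
Δθ = θ'−θ = 1.400144;  (v·dt/L) = 16.8000·0.25/1.6 = 2.625000
tan δ = Δθ·L/(v·dt) = 0.533388  →  δ = 0.4900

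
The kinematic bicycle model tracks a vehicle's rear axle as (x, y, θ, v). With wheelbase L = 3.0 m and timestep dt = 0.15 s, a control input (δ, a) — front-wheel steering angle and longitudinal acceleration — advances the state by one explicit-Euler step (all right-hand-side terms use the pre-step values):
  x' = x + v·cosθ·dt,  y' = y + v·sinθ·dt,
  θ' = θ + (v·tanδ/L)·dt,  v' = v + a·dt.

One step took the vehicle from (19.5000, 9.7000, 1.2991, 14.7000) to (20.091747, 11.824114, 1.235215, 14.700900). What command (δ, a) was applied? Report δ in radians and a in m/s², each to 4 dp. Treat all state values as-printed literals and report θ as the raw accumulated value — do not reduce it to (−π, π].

δ = -0.0867, a = 0.0060

a = (v'−v)/dt = (0.000900)/0.15 = 0.0060
Δθ = θ'−θ = -0.063885;  (v·dt/L) = 14.7000·0.15/3.0 = 0.735000
tan δ = Δθ·L/(v·dt) = -0.086918  →  δ = -0.0867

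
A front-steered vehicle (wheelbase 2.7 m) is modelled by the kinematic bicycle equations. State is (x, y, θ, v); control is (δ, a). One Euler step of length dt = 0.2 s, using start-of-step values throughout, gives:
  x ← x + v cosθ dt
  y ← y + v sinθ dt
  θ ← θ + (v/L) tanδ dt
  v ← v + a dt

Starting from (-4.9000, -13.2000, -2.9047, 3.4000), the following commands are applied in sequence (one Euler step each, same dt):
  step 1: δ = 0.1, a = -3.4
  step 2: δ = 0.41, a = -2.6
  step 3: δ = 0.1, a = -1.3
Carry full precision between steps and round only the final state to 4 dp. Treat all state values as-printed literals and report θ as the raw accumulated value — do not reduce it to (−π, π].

after step 1 (δ=0.1, a=-3.4): (-5.561009, -13.359585, -2.879431, 2.720000)
after step 2 (δ=0.41, a=-2.6): (-6.086421, -13.500573, -2.791860, 2.200000)
after step 3 (δ=0.1, a=-1.3): (-6.499786, -13.651337, -2.775510, 1.940000)

(-6.4998, -13.6513, -2.7755, 1.9400)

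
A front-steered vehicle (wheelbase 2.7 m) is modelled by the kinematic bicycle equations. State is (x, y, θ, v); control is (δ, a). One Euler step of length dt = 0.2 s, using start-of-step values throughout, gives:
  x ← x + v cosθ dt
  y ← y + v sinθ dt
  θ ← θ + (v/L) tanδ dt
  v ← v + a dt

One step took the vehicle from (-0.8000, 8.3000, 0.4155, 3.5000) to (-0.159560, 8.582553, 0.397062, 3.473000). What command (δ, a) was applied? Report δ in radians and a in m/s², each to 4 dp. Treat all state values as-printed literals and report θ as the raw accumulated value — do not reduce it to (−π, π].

a = (v'−v)/dt = (-0.027000)/0.2 = -0.1350
Δθ = θ'−θ = -0.018438;  (v·dt/L) = 3.5000·0.2/2.7 = 0.259259
tan δ = Δθ·L/(v·dt) = -0.071118  →  δ = -0.0710

δ = -0.0710, a = -0.1350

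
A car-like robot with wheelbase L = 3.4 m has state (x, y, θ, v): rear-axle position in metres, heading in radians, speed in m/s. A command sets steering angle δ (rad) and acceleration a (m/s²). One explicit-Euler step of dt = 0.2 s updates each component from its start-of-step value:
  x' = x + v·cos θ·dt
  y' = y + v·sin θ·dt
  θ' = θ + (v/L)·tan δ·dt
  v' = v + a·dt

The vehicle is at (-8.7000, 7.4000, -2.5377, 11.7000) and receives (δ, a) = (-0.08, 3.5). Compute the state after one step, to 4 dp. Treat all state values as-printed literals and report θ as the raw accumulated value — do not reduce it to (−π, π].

x' = -8.7000 + 11.7000·cos(-2.5377)·0.2 = -10.6261
y' = 7.4000 + 11.7000·sin(-2.5377)·0.2 = 6.0712
θ' = -2.5377 + (11.7000/3.4)·tan(-0.08)·0.2 = -2.5929
v' = 11.7000 + 3.5000·0.2 = 12.4000

(-10.6261, 6.0712, -2.5929, 12.4000)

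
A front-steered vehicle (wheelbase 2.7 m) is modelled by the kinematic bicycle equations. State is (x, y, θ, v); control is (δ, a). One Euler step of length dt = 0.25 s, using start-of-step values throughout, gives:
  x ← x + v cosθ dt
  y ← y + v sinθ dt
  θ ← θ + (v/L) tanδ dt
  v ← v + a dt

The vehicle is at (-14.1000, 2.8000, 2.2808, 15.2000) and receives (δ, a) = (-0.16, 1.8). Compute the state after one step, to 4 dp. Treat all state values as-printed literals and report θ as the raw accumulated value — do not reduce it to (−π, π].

x' = -14.1000 + 15.2000·cos(2.2808)·0.25 = -16.5770
y' = 2.8000 + 15.2000·sin(2.2808)·0.25 = 5.6818
θ' = 2.2808 + (15.2000/2.7)·tan(-0.16)·0.25 = 2.0537
v' = 15.2000 + 1.8000·0.25 = 15.6500

(-16.5770, 5.6818, 2.0537, 15.6500)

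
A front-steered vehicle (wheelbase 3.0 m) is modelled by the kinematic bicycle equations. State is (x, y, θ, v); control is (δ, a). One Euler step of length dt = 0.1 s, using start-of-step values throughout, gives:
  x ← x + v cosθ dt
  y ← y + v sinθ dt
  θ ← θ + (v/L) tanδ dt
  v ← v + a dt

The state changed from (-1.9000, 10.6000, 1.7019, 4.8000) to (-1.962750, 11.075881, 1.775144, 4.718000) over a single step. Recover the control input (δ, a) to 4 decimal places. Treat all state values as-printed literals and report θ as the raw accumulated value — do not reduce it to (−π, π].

δ = 0.4293, a = -0.8200

a = (v'−v)/dt = (-0.082000)/0.1 = -0.8200
Δθ = θ'−θ = 0.073244;  (v·dt/L) = 4.8000·0.1/3.0 = 0.160000
tan δ = Δθ·L/(v·dt) = 0.457775  →  δ = 0.4293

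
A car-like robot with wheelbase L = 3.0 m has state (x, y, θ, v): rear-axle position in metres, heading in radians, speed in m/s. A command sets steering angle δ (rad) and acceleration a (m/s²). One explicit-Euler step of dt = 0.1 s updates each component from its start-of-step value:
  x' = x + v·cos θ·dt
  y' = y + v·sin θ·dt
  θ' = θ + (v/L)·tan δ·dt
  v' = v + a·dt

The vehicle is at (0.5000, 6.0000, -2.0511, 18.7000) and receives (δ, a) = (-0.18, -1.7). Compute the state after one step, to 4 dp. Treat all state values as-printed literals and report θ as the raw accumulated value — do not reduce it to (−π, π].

x' = 0.5000 + 18.7000·cos(-2.0511)·0.1 = -0.3640
y' = 6.0000 + 18.7000·sin(-2.0511)·0.1 = 4.3416
θ' = -2.0511 + (18.7000/3.0)·tan(-0.18)·0.1 = -2.1645
v' = 18.7000 − 1.7000·0.1 = 18.5300

(-0.3640, 4.3416, -2.1645, 18.5300)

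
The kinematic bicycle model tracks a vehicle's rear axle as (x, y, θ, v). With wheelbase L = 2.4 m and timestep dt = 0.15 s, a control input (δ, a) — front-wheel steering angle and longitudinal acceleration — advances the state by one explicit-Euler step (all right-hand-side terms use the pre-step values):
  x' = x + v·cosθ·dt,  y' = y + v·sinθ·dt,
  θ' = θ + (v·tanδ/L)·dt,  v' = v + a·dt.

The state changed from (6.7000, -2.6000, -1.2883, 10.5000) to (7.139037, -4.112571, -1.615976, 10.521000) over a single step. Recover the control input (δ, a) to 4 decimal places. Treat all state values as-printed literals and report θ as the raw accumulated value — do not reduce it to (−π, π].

δ = -0.4631, a = 0.1400

a = (v'−v)/dt = (0.021000)/0.15 = 0.1400
Δθ = θ'−θ = -0.327676;  (v·dt/L) = 10.5000·0.15/2.4 = 0.656250
tan δ = Δθ·L/(v·dt) = -0.499316  →  δ = -0.4631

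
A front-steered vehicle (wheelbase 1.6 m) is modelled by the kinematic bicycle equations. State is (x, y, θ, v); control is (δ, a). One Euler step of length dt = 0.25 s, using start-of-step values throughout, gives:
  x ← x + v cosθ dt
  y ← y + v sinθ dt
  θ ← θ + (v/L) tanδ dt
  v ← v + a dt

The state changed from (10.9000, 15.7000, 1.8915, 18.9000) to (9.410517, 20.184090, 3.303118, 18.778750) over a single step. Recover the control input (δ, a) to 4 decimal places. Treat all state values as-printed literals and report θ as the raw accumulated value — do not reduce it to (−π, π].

a = (v'−v)/dt = (-0.121250)/0.25 = -0.4850
Δθ = θ'−θ = 1.411618;  (v·dt/L) = 18.9000·0.25/1.6 = 2.953125
tan δ = Δθ·L/(v·dt) = 0.478008  →  δ = 0.4459

δ = 0.4459, a = -0.4850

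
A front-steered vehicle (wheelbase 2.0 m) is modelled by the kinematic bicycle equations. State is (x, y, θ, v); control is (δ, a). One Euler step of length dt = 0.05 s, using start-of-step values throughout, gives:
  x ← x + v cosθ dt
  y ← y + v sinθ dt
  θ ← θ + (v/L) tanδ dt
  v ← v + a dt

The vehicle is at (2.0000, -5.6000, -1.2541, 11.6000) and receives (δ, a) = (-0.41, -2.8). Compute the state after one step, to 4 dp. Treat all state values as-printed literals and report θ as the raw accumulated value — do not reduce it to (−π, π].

x' = 2.0000 + 11.6000·cos(-1.2541)·0.05 = 2.1806
y' = -5.6000 + 11.6000·sin(-1.2541)·0.05 = -6.1512
θ' = -1.2541 + (11.6000/2.0)·tan(-0.41)·0.05 = -1.3801
v' = 11.6000 − 2.8000·0.05 = 11.4600

(2.1806, -6.1512, -1.3801, 11.4600)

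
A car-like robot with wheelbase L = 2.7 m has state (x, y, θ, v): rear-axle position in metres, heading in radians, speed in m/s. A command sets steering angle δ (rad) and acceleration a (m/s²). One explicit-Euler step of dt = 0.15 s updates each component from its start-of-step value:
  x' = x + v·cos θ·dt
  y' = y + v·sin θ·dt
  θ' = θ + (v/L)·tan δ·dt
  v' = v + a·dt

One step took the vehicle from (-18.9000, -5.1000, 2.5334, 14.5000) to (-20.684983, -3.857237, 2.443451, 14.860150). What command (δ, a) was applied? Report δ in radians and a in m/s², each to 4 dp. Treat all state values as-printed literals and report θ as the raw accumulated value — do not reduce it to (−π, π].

a = (v'−v)/dt = (0.360150)/0.15 = 2.4010
Δθ = θ'−θ = -0.089949;  (v·dt/L) = 14.5000·0.15/2.7 = 0.805556
tan δ = Δθ·L/(v·dt) = -0.111661  →  δ = -0.1112

δ = -0.1112, a = 2.4010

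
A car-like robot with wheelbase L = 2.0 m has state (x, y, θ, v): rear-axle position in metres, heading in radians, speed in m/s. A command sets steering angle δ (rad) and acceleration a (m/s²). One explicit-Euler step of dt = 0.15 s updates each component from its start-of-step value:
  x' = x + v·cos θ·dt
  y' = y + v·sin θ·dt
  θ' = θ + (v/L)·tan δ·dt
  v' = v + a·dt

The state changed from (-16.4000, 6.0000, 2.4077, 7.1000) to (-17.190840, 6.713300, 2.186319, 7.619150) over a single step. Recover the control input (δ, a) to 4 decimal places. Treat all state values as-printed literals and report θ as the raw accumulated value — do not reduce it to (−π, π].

δ = -0.3940, a = 3.4610

a = (v'−v)/dt = (0.519150)/0.15 = 3.4610
Δθ = θ'−θ = -0.221381;  (v·dt/L) = 7.1000·0.15/2.0 = 0.532500
tan δ = Δθ·L/(v·dt) = -0.415739  →  δ = -0.3940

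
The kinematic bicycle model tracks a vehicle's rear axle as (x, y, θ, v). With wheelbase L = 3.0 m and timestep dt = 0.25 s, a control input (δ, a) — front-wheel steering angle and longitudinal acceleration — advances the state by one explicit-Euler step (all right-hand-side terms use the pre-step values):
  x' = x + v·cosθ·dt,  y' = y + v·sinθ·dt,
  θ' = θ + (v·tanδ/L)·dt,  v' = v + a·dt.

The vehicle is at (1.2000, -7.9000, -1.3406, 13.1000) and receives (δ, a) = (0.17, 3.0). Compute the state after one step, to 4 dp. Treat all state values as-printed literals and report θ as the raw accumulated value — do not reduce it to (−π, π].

x' = 1.2000 + 13.1000·cos(-1.3406)·0.25 = 1.9473
y' = -7.9000 + 13.1000·sin(-1.3406)·0.25 = -11.0886
θ' = -1.3406 + (13.1000/3.0)·tan(0.17)·0.25 = -1.1532
v' = 13.1000 + 3.0000·0.25 = 13.8500

(1.9473, -11.0886, -1.1532, 13.8500)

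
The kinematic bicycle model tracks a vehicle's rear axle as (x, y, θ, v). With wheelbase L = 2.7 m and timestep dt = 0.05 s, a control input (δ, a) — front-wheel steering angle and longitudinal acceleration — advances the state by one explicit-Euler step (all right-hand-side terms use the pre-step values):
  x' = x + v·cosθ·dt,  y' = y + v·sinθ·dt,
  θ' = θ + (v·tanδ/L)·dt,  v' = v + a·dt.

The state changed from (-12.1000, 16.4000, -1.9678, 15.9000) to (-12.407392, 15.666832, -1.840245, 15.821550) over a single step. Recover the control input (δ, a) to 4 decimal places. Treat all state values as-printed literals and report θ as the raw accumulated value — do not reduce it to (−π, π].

δ = 0.4088, a = -1.5690

a = (v'−v)/dt = (-0.078450)/0.05 = -1.5690
Δθ = θ'−θ = 0.127555;  (v·dt/L) = 15.9000·0.05/2.7 = 0.294444
tan δ = Δθ·L/(v·dt) = 0.433206  →  δ = 0.4088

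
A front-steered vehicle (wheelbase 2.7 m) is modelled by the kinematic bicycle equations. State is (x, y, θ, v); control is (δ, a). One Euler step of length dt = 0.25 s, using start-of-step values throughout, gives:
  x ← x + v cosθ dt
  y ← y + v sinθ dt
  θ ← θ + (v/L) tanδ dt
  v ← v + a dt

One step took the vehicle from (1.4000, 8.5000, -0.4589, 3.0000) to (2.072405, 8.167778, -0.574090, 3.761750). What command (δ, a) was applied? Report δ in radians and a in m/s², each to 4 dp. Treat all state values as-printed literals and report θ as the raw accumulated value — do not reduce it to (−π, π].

δ = -0.3931, a = 3.0470

a = (v'−v)/dt = (0.761750)/0.25 = 3.0470
Δθ = θ'−θ = -0.115190;  (v·dt/L) = 3.0000·0.25/2.7 = 0.277778
tan δ = Δθ·L/(v·dt) = -0.414684  →  δ = -0.3931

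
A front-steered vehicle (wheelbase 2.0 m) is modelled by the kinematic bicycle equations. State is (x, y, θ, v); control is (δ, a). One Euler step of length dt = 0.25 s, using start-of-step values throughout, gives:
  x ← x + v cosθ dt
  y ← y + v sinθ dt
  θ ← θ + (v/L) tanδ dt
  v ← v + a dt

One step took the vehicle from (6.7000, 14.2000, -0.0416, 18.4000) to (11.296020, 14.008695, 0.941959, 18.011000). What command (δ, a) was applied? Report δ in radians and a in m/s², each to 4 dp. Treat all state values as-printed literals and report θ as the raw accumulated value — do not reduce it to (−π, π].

a = (v'−v)/dt = (-0.389000)/0.25 = -1.5560
Δθ = θ'−θ = 0.983559;  (v·dt/L) = 18.4000·0.25/2.0 = 2.300000
tan δ = Δθ·L/(v·dt) = 0.427634  →  δ = 0.4041

δ = 0.4041, a = -1.5560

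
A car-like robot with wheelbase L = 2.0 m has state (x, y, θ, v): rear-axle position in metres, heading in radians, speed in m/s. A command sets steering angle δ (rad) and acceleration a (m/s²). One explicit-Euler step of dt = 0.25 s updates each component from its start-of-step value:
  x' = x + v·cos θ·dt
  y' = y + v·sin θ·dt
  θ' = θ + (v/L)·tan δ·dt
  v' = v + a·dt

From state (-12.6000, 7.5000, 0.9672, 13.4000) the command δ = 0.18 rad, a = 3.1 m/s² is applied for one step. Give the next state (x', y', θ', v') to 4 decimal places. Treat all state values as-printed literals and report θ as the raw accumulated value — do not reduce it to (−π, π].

(-10.6985, 10.2581, 1.2720, 14.1750)

x' = -12.6000 + 13.4000·cos(0.9672)·0.25 = -10.6985
y' = 7.5000 + 13.4000·sin(0.9672)·0.25 = 10.2581
θ' = 0.9672 + (13.4000/2.0)·tan(0.18)·0.25 = 1.2720
v' = 13.4000 + 3.1000·0.25 = 14.1750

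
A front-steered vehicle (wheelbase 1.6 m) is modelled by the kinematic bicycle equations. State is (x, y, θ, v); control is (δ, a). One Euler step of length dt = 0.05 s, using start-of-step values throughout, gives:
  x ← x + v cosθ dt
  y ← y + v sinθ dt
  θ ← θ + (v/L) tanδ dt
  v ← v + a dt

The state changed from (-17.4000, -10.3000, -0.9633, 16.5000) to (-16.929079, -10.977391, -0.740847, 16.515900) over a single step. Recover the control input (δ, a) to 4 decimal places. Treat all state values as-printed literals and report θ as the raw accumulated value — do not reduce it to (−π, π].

a = (v'−v)/dt = (0.015900)/0.05 = 0.3180
Δθ = θ'−θ = 0.222453;  (v·dt/L) = 16.5000·0.05/1.6 = 0.515625
tan δ = Δθ·L/(v·dt) = 0.431424  →  δ = 0.4073

δ = 0.4073, a = 0.3180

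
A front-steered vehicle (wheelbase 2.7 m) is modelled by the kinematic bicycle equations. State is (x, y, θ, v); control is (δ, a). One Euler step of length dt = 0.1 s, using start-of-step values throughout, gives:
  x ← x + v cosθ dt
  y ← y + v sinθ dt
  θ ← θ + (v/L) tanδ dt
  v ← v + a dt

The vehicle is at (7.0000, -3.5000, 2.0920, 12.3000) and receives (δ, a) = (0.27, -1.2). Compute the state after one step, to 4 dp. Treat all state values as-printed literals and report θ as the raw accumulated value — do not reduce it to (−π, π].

x' = 7.0000 + 12.3000·cos(2.0920)·0.1 = 6.3876
y' = -3.5000 + 12.3000·sin(2.0920)·0.1 = -2.4333
θ' = 2.0920 + (12.3000/2.7)·tan(0.27)·0.1 = 2.2181
v' = 12.3000 − 1.2000·0.1 = 12.1800

(6.3876, -2.4333, 2.2181, 12.1800)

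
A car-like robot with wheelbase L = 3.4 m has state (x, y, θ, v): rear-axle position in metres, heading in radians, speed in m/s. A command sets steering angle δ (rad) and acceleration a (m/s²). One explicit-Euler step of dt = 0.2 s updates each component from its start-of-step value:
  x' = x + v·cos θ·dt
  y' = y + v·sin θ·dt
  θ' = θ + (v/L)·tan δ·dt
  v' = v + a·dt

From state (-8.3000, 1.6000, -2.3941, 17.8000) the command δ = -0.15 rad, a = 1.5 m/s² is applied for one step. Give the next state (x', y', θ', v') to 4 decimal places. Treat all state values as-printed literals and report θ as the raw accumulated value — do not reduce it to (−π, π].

(-10.9109, -0.8201, -2.5523, 18.1000)

x' = -8.3000 + 17.8000·cos(-2.3941)·0.2 = -10.9109
y' = 1.6000 + 17.8000·sin(-2.3941)·0.2 = -0.8201
θ' = -2.3941 + (17.8000/3.4)·tan(-0.15)·0.2 = -2.5523
v' = 17.8000 + 1.5000·0.2 = 18.1000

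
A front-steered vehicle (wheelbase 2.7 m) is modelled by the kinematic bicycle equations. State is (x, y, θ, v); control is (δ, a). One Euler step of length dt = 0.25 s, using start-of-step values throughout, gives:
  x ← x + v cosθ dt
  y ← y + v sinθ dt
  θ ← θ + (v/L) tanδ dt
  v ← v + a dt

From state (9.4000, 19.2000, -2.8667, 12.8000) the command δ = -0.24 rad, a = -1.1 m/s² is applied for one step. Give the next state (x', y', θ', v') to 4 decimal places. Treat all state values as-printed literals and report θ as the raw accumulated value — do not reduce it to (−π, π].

x' = 9.4000 + 12.8000·cos(-2.8667)·0.25 = 6.3201
y' = 19.2000 + 12.8000·sin(-2.8667)·0.25 = 18.3314
θ' = -2.8667 + (12.8000/2.7)·tan(-0.24)·0.25 = -3.1567
v' = 12.8000 − 1.1000·0.25 = 12.5250

(6.3201, 18.3314, -3.1567, 12.5250)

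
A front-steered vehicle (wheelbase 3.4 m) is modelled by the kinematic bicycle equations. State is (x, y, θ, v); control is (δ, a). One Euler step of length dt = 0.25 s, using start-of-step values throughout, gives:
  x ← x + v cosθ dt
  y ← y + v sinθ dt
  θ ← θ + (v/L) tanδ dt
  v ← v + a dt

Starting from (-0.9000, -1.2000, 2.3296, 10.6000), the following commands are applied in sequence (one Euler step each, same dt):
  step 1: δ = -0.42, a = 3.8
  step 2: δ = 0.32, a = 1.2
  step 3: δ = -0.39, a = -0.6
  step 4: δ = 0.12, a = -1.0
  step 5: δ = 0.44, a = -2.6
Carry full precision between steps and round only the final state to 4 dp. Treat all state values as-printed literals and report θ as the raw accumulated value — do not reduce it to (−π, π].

after step 1 (δ=-0.42, a=3.8): (-2.723343, 0.722998, 1.981536, 11.550000)
after step 2 (δ=0.32, a=1.2): (-3.876286, 3.370332, 2.262973, 11.850000)
after step 3 (δ=-0.39, a=-0.6): (-5.766997, 5.651038, 1.904812, 11.700000)
after step 4 (δ=0.12, a=-1.0): (-6.725926, 8.414384, 2.008545, 11.450000)
after step 5 (δ=0.44, a=-2.6): (-7.939345, 11.006973, 2.404901, 10.800000)

(-7.9393, 11.0070, 2.4049, 10.8000)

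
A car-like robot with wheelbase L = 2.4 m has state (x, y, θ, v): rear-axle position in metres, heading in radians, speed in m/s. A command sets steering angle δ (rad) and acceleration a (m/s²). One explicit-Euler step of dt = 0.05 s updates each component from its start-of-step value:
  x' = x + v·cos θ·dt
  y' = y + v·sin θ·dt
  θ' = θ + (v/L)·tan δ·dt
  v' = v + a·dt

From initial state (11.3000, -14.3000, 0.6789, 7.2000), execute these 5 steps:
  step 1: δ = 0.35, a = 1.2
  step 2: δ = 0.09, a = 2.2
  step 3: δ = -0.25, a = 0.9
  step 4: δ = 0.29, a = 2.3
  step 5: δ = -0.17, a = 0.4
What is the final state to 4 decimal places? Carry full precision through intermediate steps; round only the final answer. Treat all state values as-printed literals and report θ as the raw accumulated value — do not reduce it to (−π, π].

after step 1 (δ=0.35, a=1.2): (11.580175, -14.073943, 0.733654, 7.260000)
after step 2 (δ=0.09, a=2.2): (11.849787, -13.830882, 0.747304, 7.370000)
after step 3 (δ=-0.25, a=0.9): (12.120091, -13.580426, 0.708098, 7.415000)
after step 4 (δ=0.29, a=2.3): (12.401712, -13.339294, 0.754197, 7.530000)
after step 5 (δ=-0.17, a=0.4): (12.676114, -13.081503, 0.727268, 7.550000)

(12.6761, -13.0815, 0.7273, 7.5500)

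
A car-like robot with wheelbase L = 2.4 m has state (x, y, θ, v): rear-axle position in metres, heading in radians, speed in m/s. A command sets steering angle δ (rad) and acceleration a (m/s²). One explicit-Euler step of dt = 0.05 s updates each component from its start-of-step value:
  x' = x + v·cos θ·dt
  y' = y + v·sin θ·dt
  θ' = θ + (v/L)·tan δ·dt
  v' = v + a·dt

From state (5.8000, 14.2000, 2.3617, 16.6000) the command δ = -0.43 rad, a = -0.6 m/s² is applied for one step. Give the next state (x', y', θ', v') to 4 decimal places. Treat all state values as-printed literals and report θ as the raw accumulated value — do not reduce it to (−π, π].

(5.2099, 14.7837, 2.2031, 16.5700)

x' = 5.8000 + 16.6000·cos(2.3617)·0.05 = 5.2099
y' = 14.2000 + 16.6000·sin(2.3617)·0.05 = 14.7837
θ' = 2.3617 + (16.6000/2.4)·tan(-0.43)·0.05 = 2.2031
v' = 16.6000 − 0.6000·0.05 = 16.5700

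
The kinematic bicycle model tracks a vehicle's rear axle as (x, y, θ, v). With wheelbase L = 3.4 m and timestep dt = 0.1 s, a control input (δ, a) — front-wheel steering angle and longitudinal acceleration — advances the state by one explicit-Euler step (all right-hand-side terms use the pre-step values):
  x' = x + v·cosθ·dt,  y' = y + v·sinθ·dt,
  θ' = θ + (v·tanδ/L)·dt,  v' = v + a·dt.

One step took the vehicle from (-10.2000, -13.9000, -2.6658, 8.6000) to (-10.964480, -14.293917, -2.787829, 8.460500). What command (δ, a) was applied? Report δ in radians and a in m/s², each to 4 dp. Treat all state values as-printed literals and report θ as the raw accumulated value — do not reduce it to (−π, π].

a = (v'−v)/dt = (-0.139500)/0.1 = -1.3950
Δθ = θ'−θ = -0.122029;  (v·dt/L) = 8.6000·0.1/3.4 = 0.252941
tan δ = Δθ·L/(v·dt) = -0.482440  →  δ = -0.4495

δ = -0.4495, a = -1.3950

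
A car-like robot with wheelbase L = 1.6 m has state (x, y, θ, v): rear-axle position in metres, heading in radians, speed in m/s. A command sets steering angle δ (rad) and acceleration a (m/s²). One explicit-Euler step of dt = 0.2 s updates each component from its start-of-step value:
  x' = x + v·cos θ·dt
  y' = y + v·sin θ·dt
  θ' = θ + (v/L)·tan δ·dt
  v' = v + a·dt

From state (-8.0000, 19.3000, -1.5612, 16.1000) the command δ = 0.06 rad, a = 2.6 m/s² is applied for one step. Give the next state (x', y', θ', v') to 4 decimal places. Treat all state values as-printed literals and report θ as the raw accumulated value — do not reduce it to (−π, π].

x' = -8.0000 + 16.1000·cos(-1.5612)·0.2 = -7.9691
y' = 19.3000 + 16.1000·sin(-1.5612)·0.2 = 16.0801
θ' = -1.5612 + (16.1000/1.6)·tan(0.06)·0.2 = -1.4403
v' = 16.1000 + 2.6000·0.2 = 16.6200

(-7.9691, 16.0801, -1.4403, 16.6200)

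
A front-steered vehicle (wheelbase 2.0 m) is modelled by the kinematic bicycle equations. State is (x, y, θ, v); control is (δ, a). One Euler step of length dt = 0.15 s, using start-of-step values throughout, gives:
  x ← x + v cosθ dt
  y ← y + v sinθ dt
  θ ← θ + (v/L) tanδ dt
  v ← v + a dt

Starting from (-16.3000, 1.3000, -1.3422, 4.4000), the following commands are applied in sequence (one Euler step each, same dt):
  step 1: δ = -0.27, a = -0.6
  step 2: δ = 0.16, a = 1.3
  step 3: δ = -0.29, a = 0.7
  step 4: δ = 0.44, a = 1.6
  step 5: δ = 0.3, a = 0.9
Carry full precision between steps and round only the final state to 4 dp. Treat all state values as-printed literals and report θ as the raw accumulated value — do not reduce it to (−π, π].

after step 1 (δ=-0.27, a=-0.6): (-16.150437, 0.657170, -1.433530, 4.310000)
after step 2 (δ=0.16, a=1.3): (-16.061973, 0.016751, -1.381364, 4.505000)
after step 3 (δ=-0.29, a=0.7): (-15.934728, -0.646911, -1.482190, 4.610000)
after step 4 (δ=0.44, a=1.6): (-15.873538, -1.335698, -1.319418, 4.850000)
after step 5 (δ=0.3, a=0.9): (-15.692580, -2.040333, -1.206897, 4.985000)

(-15.6926, -2.0403, -1.2069, 4.9850)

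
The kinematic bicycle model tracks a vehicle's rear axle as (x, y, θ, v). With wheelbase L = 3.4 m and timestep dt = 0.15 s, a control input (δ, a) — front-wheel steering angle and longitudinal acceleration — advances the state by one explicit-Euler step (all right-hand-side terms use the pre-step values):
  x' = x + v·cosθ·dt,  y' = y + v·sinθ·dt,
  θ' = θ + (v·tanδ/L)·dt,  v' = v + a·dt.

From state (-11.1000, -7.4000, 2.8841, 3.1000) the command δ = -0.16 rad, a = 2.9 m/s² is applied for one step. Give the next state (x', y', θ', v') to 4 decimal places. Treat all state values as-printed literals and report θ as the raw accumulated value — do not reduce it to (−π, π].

x' = -11.1000 + 3.1000·cos(2.8841)·0.15 = -11.5497
y' = -7.4000 + 3.1000·sin(2.8841)·0.15 = -7.2816
θ' = 2.8841 + (3.1000/3.4)·tan(-0.16)·0.15 = 2.8620
v' = 3.1000 + 2.9000·0.15 = 3.5350

(-11.5497, -7.2816, 2.8620, 3.5350)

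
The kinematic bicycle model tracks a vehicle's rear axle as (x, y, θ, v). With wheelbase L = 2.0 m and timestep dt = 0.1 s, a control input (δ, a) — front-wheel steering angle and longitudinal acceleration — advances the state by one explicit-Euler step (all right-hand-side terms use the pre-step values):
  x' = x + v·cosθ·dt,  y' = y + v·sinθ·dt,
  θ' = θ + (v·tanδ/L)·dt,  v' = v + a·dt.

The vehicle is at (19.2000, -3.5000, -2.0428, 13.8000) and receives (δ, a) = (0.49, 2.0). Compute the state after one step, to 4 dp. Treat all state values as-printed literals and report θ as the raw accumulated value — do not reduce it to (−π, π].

x' = 19.2000 + 13.8000·cos(-2.0428)·0.1 = 18.5726
y' = -3.5000 + 13.8000·sin(-2.0428)·0.1 = -4.7291
θ' = -2.0428 + (13.8000/2.0)·tan(0.49)·0.1 = -1.6748
v' = 13.8000 + 2.0000·0.1 = 14.0000

(18.5726, -4.7291, -1.6748, 14.0000)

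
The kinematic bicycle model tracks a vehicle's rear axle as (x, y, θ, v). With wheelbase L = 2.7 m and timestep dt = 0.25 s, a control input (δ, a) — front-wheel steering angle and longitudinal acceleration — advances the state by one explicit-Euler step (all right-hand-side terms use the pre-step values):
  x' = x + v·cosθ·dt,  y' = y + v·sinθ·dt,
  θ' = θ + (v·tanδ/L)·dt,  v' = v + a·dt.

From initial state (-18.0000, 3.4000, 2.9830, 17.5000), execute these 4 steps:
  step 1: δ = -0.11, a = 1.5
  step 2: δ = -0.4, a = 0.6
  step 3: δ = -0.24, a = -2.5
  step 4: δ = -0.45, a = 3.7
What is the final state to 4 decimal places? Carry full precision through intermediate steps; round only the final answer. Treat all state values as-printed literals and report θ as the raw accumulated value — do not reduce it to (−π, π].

after step 1 (δ=-0.11, a=1.5): (-22.320096, 4.090938, 2.804037, 17.875000)
after step 2 (δ=-0.4, a=0.6): (-26.536661, 5.570907, 2.104275, 18.025000)
after step 3 (δ=-0.24, a=-2.5): (-28.828232, 9.450983, 1.695847, 17.400000)
after step 4 (δ=-0.45, a=3.7): (-29.370787, 13.767015, 0.917592, 18.325000)

(-29.3708, 13.7670, 0.9176, 18.3250)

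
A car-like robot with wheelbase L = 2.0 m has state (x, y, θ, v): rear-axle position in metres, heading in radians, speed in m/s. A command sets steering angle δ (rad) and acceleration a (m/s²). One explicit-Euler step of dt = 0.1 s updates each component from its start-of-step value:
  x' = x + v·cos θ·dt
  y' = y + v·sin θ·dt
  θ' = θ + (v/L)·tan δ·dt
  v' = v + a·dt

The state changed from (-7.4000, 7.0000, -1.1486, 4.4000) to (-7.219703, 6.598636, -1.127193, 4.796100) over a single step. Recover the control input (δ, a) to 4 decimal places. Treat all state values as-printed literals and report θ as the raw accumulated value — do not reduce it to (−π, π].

δ = 0.0970, a = 3.9610

a = (v'−v)/dt = (0.396100)/0.1 = 3.9610
Δθ = θ'−θ = 0.021407;  (v·dt/L) = 4.4000·0.1/2.0 = 0.220000
tan δ = Δθ·L/(v·dt) = 0.097305  →  δ = 0.0970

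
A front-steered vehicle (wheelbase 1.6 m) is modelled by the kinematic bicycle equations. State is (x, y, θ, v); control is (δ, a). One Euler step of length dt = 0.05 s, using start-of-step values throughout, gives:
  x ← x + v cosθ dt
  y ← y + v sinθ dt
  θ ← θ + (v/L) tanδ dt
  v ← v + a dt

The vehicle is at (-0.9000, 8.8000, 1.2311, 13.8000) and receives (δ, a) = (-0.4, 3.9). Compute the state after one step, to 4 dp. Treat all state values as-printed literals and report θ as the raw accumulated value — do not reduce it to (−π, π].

(-0.6701, 9.4506, 1.0488, 13.9950)

x' = -0.9000 + 13.8000·cos(1.2311)·0.05 = -0.6701
y' = 8.8000 + 13.8000·sin(1.2311)·0.05 = 9.4506
θ' = 1.2311 + (13.8000/1.6)·tan(-0.4)·0.05 = 1.0488
v' = 13.8000 + 3.9000·0.05 = 13.9950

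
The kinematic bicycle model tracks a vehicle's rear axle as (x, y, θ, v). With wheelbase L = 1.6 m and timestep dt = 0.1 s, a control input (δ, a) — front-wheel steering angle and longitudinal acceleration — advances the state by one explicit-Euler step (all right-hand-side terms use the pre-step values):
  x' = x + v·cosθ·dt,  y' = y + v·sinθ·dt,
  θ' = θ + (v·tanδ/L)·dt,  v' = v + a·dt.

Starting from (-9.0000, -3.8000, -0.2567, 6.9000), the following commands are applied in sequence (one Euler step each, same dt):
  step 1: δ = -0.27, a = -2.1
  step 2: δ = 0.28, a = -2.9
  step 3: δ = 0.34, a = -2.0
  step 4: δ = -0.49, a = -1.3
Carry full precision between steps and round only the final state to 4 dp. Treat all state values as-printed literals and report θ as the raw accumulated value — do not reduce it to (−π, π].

after step 1 (δ=-0.27, a=-2.1): (-8.332609, -3.975184, -0.376052, 6.690000)
after step 2 (δ=0.28, a=-2.9): (-7.710358, -4.220875, -0.255818, 6.400000)
after step 3 (δ=0.34, a=-2.0): (-7.091185, -4.382819, -0.114324, 6.200000)
after step 4 (δ=-0.49, a=-1.3): (-6.475233, -4.453545, -0.321011, 6.070000)

(-6.4752, -4.4535, -0.3210, 6.0700)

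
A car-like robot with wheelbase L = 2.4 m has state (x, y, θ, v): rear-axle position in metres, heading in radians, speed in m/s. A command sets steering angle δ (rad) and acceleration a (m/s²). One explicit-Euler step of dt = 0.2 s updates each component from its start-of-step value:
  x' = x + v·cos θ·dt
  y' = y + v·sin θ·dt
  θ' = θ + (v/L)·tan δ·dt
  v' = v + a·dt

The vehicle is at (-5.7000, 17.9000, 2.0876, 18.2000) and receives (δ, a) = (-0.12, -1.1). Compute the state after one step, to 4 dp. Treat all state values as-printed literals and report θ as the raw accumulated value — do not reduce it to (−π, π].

(-7.4985, 21.0646, 1.9047, 17.9800)

x' = -5.7000 + 18.2000·cos(2.0876)·0.2 = -7.4985
y' = 17.9000 + 18.2000·sin(2.0876)·0.2 = 21.0646
θ' = 2.0876 + (18.2000/2.4)·tan(-0.12)·0.2 = 1.9047
v' = 18.2000 − 1.1000·0.2 = 17.9800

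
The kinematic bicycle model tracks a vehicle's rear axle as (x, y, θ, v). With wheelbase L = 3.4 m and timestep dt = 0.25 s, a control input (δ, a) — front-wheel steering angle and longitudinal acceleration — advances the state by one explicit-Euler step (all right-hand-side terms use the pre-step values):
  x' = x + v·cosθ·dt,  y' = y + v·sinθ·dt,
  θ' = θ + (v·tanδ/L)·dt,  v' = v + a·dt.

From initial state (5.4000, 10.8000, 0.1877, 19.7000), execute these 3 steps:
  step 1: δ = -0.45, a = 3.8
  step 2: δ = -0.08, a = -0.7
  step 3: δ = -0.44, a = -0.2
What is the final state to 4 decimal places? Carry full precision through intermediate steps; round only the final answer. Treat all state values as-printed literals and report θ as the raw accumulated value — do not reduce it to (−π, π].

(18.8637, 6.1585, -1.3425, 20.4250)

after step 1 (δ=-0.45, a=3.8): (10.238497, 11.719004, -0.512019, 20.650000)
after step 2 (δ=-0.08, a=-0.7): (14.738942, 9.189695, -0.633750, 20.475000)
after step 3 (δ=-0.44, a=-0.2): (18.863696, 6.158522, -1.342517, 20.425000)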